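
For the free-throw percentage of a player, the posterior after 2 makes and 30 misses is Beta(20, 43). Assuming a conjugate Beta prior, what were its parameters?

Beta(18, 13)

Under Beta–binomial conjugacy the posterior parameters are (α+s, β+f).
So α = 20 − 2 = 18 and β = 43 − 30 = 13.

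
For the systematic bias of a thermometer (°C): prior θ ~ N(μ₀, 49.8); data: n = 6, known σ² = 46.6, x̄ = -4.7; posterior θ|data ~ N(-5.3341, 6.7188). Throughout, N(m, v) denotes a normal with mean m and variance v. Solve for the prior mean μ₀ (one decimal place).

μ₀ = -9.4

The posterior mean is a precision-weighted average: μ_n = (τ₀μ₀ + τ_data·x̄)/(τ₀+τ_data), with τ₀=1/σ₀² and τ_data=n/σ².
Here τ₀ = 1/49.8 = 0.020080 and τ_data = 6/46.6 = 0.128755, so τ_n = 0.148835.
Rearranging for μ₀: μ₀ = (μ_n·τ_n − τ_data·x̄)/τ₀ = (-5.3341·0.148835 − 0.128755·-4.7) / 0.020080 = -0.188752/0.020080 ≈ -9.4.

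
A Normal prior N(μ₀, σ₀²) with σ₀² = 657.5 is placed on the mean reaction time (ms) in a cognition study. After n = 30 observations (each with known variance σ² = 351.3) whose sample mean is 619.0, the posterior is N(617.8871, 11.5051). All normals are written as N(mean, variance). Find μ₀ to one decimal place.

With known observation variance, the Normal–Normal posterior has precision τ_n = τ₀ + n/σ² and mean μ_n = (τ₀μ₀ + (n/σ²)x̄)/τ_n.
Here τ₀ = 1/657.5 = 0.001521 and τ_data = 30/351.3 = 0.085397, so τ_n = 0.086918.
Rearranging for μ₀: μ₀ = (μ_n·τ_n − τ_data·x̄)/τ₀ = (617.8871·0.086918 − 0.085397·619.0) / 0.001521 = 0.844768/0.001521 ≈ 555.4.

μ₀ = 555.4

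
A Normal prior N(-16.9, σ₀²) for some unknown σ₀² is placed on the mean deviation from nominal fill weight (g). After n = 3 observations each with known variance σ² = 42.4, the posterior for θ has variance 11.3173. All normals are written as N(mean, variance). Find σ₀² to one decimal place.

Posterior precision equals prior precision plus data precision: 1/σ_n² = 1/σ₀² + n/σ².
So 1/σ₀² = 1/11.3173 − 3/42.4 = 0.088360 − 0.070755 = 0.017605.
Hence σ₀² = 1/0.017605 ≈ 56.8.

σ₀² = 56.8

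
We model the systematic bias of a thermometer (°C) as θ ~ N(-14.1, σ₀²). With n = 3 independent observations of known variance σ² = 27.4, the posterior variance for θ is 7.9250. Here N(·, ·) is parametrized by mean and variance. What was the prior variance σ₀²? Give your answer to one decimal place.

For the Normal–Normal model with known σ², precisions add: τ_n = τ₀ + n/σ².
So 1/σ₀² = 1/7.9250 − 3/27.4 = 0.126183 − 0.109489 = 0.016694.
Hence σ₀² = 1/0.016694 ≈ 59.9.

σ₀² = 59.9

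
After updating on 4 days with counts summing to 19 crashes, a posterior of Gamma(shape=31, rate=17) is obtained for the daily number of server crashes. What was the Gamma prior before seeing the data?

Gamma(shape=12, rate=13)

Gamma–Poisson conjugacy: posterior shape = α + Σxᵢ, posterior rate = β + n.
So α = 31 − 19 = 12 and β = 17 − 4 = 13.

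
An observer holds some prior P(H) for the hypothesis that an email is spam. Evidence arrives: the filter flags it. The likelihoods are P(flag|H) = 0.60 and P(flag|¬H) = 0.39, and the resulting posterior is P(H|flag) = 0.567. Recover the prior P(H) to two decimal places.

P(H) = 0.46

Bayes' rule in odds form gives O(H|E) = O(H)·[P(E|H)/P(E|¬H)], hence O(H) = O(H|E)/LR.
Posterior odds = 0.567/(1−0.567) = 1.3095. LR = 0.60/0.39 = 1.5385.
Prior odds = 1.3095/1.5385 = 0.8512, so P(H) = 0.8512/(1+0.8512) ≈ 0.46.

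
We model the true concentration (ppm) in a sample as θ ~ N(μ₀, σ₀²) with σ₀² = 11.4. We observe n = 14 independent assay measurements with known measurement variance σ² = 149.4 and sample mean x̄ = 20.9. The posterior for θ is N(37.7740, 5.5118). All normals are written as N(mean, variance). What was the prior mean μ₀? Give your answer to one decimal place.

With known observation variance, the Normal–Normal posterior has precision τ_n = τ₀ + n/σ² and mean μ_n = (τ₀μ₀ + (n/σ²)x̄)/τ_n.
Here τ₀ = 1/11.4 = 0.087719 and τ_data = 14/149.4 = 0.093708, so τ_n = 0.181427.
Rearranging for μ₀: μ₀ = (μ_n·τ_n − τ_data·x̄)/τ₀ = (37.7740·0.181427 − 0.093708·20.9) / 0.087719 = 4.894726/0.087719 ≈ 55.8.

μ₀ = 55.8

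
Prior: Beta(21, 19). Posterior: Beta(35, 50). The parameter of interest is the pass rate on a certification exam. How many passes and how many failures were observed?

14 passes and 31 failures

Under Beta–binomial conjugacy the posterior parameters are (α+s, β+f).
Match parameters: s=35−21=14, f=50−19=31.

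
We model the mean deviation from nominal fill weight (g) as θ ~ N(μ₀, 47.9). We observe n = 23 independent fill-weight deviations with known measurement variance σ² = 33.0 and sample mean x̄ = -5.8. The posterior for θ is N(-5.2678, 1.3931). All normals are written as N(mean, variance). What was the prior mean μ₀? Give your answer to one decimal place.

The posterior mean is a precision-weighted average: μ_n = (τ₀μ₀ + τ_data·x̄)/(τ₀+τ_data), with τ₀=1/σ₀² and τ_data=n/σ².
Here τ₀ = 1/47.9 = 0.020877 and τ_data = 23/33.0 = 0.696970, so τ_n = 0.717847.
Rearranging for μ₀: μ₀ = (μ_n·τ_n − τ_data·x̄)/τ₀ = (-5.2678·0.717847 − 0.696970·-5.8) / 0.020877 = 0.260952/0.020877 ≈ 12.5.

μ₀ = 12.5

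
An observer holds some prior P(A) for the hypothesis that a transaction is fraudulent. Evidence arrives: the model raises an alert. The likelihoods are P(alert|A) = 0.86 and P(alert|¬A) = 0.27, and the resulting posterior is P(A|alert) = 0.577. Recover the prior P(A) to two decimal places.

Bayes' rule in odds form gives O(A|E) = O(A)·[P(E|A)/P(E|¬A)], hence O(A) = O(A|E)/LR.
Posterior odds = 0.577/(1−0.577) = 1.3641. LR = 0.86/0.27 = 3.1852.
Prior odds = 1.3641/3.1852 = 0.4283, so P(A) = 0.4283/(1+0.4283) ≈ 0.30.

P(A) = 0.30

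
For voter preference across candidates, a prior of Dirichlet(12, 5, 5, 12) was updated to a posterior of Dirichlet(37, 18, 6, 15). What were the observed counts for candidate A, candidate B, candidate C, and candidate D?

For a Dirichlet(α) prior with multinomial counts c, the posterior is Dirichlet(α + c) componentwise.
Counts are posterior − prior componentwise: 37−12=25, 18−5=13, 6−5=1, 15−12=3.

counts (25, 13, 1, 3)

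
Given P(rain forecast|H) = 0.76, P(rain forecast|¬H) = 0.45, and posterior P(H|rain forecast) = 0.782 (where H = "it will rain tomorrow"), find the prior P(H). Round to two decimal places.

In odds form, posterior odds = prior odds × likelihood ratio, so prior odds = posterior odds ÷ LR.
Posterior odds = 0.782/(1−0.782) = 3.5872. LR = 0.76/0.45 = 1.6889.
Prior odds = 3.5872/1.6889 = 2.1240, so P(H) = 2.1240/(1+2.1240) ≈ 0.68.

P(H) = 0.68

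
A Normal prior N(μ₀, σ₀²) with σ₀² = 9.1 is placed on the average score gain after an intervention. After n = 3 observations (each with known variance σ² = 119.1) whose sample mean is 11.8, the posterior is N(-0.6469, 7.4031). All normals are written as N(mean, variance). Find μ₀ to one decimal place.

μ₀ = -3.5

The posterior mean is a precision-weighted average: μ_n = (τ₀μ₀ + τ_data·x̄)/(τ₀+τ_data), with τ₀=1/σ₀² and τ_data=n/σ².
Here τ₀ = 1/9.1 = 0.109890 and τ_data = 3/119.1 = 0.025189, so τ_n = 0.135079.
Rearranging for μ₀: μ₀ = (μ_n·τ_n − τ_data·x̄)/τ₀ = (-0.6469·0.135079 − 0.025189·11.8) / 0.109890 = -0.384613/0.109890 ≈ -3.5.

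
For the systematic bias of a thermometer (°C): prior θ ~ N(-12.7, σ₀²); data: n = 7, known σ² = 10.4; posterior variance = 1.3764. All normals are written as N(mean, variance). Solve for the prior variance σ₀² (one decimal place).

σ₀² = 18.7

For the Normal–Normal model with known σ², precisions add: τ_n = τ₀ + n/σ².
So 1/σ₀² = 1/1.3764 − 7/10.4 = 0.726533 − 0.673077 = 0.053456.
Hence σ₀² = 1/0.053456 ≈ 18.7.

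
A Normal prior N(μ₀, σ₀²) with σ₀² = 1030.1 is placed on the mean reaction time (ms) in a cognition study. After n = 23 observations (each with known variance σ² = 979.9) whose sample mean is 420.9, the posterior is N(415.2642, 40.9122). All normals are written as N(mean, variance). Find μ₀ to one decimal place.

With known observation variance, the Normal–Normal posterior has precision τ_n = τ₀ + n/σ² and mean μ_n = (τ₀μ₀ + (n/σ²)x̄)/τ_n.
Here τ₀ = 1/1030.1 = 0.000971 and τ_data = 23/979.9 = 0.023472, so τ_n = 0.024443.
Rearranging for μ₀: μ₀ = (μ_n·τ_n − τ_data·x̄)/τ₀ = (415.2642·0.024443 − 0.023472·420.9) / 0.000971 = 0.270938/0.000971 ≈ 279.0.

μ₀ = 279.0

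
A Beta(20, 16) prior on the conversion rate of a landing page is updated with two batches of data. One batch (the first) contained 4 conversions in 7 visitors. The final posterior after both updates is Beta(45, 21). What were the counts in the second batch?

21 conversions and 2 bounces

Because Beta–binomial updating is additive in the counts, the combined data contributed (α_post−α_prior, β_post−β_prior) successes and failures.
Total across both batches: 45−20=25 conversions, 21−16=5 bounces.
Subtract the first batch: 25−4=21 conversions and 5−3=2 bounces.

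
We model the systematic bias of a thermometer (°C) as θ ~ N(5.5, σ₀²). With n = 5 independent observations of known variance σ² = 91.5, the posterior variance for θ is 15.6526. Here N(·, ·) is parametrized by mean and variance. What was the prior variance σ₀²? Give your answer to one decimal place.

σ₀² = 108.2

Posterior precision equals prior precision plus data precision: 1/σ_n² = 1/σ₀² + n/σ².
So 1/σ₀² = 1/15.6526 − 5/91.5 = 0.063887 − 0.054645 = 0.009242.
Hence σ₀² = 1/0.009242 ≈ 108.2.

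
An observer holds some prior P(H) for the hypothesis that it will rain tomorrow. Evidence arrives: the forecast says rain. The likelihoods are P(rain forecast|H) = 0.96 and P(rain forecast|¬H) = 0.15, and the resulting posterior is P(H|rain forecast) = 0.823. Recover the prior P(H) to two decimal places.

P(H) = 0.42

In odds form, posterior odds = prior odds × likelihood ratio, so prior odds = posterior odds ÷ LR.
Posterior odds = 0.823/(1−0.823) = 4.6497. LR = 0.96/0.15 = 6.4000.
Prior odds = 4.6497/6.4000 = 0.7265, so P(H) = 0.7265/(1+0.7265) ≈ 0.42.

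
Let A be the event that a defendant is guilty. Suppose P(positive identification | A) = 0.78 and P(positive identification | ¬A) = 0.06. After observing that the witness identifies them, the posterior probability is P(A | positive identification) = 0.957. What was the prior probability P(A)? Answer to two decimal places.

Bayes' rule in odds form gives O(A|E) = O(A)·[P(E|A)/P(E|¬A)], hence O(A) = O(A|E)/LR.
Posterior odds = 0.957/(1−0.957) = 22.2558. LR = 0.78/0.06 = 13.0000.
Prior odds = 22.2558/13.0000 = 1.7120, so P(A) = 1.7120/(1+1.7120) ≈ 0.63.

P(A) = 0.63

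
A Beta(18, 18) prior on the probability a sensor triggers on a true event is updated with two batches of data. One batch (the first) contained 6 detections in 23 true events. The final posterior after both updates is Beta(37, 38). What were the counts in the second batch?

13 detections and 3 misses

Because Beta–binomial updating is additive in the counts, the combined data contributed (α_post−α_prior, β_post−β_prior) successes and failures.
Total across both batches: 37−18=19 detections, 38−18=20 misses.
Subtract the first batch: 19−6=13 detections and 20−17=3 misses.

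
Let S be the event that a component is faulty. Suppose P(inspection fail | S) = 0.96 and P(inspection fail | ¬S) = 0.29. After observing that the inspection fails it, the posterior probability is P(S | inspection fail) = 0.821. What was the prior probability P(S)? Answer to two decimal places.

P(S) = 0.58

In odds form, posterior odds = prior odds × likelihood ratio, so prior odds = posterior odds ÷ LR.
Posterior odds = 0.821/(1−0.821) = 4.5866. LR = 0.96/0.29 = 3.3103.
Prior odds = 4.5866/3.3103 = 1.3856, so P(S) = 1.3856/(1+1.3856) ≈ 0.58.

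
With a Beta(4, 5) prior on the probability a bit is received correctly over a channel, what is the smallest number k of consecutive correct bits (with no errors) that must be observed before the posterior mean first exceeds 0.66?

After k correct bits and 0 errors the posterior is Beta(4+k, 5), with mean (4+k)/(4+5+k).
Set (4+k)/(9+k) > 0.66 and solve: k > (0.66·9 − 4)/(1 − 0.66) = 5.706.
The smallest integer exceeding 5.706 is 6.

k = 6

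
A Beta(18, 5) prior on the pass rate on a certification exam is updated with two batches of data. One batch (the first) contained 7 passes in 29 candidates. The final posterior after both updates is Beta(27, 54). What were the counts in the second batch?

2 passes and 27 failures

Because Beta–binomial updating is additive in the counts, the combined data contributed (α_post−α_prior, β_post−β_prior) successes and failures.
Total across both batches: 27−18=9 passes, 54−5=49 failures.
Subtract the first batch: 9−7=2 passes and 49−22=27 failures.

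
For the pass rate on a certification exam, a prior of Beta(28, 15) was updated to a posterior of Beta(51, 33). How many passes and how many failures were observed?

Under Beta–binomial conjugacy the posterior parameters are (a+s, b+f).
So s = 51 − 28 = 23 and f = 33 − 15 = 18.

23 passes and 18 failures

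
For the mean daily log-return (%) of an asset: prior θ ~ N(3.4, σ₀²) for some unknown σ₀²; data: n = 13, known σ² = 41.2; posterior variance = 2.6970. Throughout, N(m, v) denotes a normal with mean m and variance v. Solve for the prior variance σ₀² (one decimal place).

Posterior precision equals prior precision plus data precision: 1/σ_n² = 1/σ₀² + n/σ².
So 1/σ₀² = 1/2.6970 − 13/41.2 = 0.370782 − 0.315534 = 0.055248.
Hence σ₀² = 1/0.055248 ≈ 18.1.

σ₀² = 18.1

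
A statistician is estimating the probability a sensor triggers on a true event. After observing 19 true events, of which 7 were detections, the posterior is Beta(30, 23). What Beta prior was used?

A Beta(a, b) prior with s successes and f failures in binomial data gives a Beta(a+s, b+f) posterior.
Subtract the data counts: 30−7=23, 23−12=11.

Beta(23, 11)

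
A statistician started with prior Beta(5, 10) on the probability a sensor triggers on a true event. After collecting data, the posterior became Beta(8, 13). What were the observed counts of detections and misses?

Beta is conjugate to the binomial likelihood: posterior = Beta(α+s, β+f).
Match parameters: s=8−5=3, f=13−10=3.

3 detections and 3 misses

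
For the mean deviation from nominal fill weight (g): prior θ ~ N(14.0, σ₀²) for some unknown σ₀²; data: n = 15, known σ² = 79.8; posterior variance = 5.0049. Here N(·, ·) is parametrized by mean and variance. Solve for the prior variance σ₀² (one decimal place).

σ₀² = 84.5

For the Normal–Normal model with known σ², precisions add: τ_n = τ₀ + n/σ².
So 1/σ₀² = 1/5.0049 − 15/79.8 = 0.199804 − 0.187970 = 0.011834.
Hence σ₀² = 1/0.011834 ≈ 84.5.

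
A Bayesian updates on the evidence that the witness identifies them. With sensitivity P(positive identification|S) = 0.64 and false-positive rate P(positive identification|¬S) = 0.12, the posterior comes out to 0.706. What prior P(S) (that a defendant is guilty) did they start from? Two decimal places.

Bayes' rule in odds form gives O(S|E) = O(S)·[P(E|S)/P(E|¬S)], hence O(S) = O(S|E)/LR.
Posterior odds = 0.706/(1−0.706) = 2.4014. LR = 0.64/0.12 = 5.3333.
Prior odds = 2.4014/5.3333 = 0.4503, so P(S) = 0.4503/(1+0.4503) ≈ 0.31.

P(S) = 0.31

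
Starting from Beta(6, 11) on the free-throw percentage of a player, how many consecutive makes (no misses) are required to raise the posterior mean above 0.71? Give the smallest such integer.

After k makes and 0 misses the posterior is Beta(6+k, 11), with mean (6+k)/(6+11+k).
Set (6+k)/(17+k) > 0.71 and solve: k > (0.71·17 − 6)/(1 − 0.71) = 20.931.
The smallest integer exceeding 20.931 is 21.

k = 21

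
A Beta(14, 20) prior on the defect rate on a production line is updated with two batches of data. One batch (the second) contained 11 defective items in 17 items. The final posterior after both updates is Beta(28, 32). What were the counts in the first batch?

3 defective items and 6 good items

Because Beta–binomial updating is additive in the counts, the combined data contributed (α_post−α_prior, β_post−β_prior) successes and failures.
Total across both batches: 28−14=14 defective items, 32−20=12 good items.
Subtract the second batch: 14−11=3 defective items and 12−6=6 good items.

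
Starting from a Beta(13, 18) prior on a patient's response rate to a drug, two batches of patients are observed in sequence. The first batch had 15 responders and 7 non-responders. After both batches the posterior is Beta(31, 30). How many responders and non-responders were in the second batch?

3 responders and 5 non-responders

Sequential conjugate updates are equivalent to a single update on the pooled data, so total successes = posterior α − prior α and total failures = posterior β − prior β.
Total across both batches: 31−13=18 responders, 30−18=12 non-responders.
Subtract the first batch: 18−15=3 responders and 12−7=5 non-responders.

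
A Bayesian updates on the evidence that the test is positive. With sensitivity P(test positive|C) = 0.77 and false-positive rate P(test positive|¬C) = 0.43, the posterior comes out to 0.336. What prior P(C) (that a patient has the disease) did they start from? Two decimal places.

P(C) = 0.22

Bayes' rule in odds form gives O(C|E) = O(C)·[P(E|C)/P(E|¬C)], hence O(C) = O(C|E)/LR.
Posterior odds = 0.336/(1−0.336) = 0.5060. LR = 0.77/0.43 = 1.7907.
Prior odds = 0.5060/1.7907 = 0.2826, so P(C) = 0.2826/(1+0.2826) ≈ 0.22.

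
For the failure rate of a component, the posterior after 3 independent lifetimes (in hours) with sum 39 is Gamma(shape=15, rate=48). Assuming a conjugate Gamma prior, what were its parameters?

Gamma–exponential conjugacy: posterior shape = α + n, posterior rate = β + Σtᵢ.
So α = 15 − 3 = 12 and β = 48 − 39 = 9.

Gamma(shape=12, rate=9)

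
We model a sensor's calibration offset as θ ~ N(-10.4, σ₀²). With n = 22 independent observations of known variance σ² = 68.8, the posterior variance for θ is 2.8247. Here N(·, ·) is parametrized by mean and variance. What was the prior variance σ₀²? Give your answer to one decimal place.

σ₀² = 29.2

For the Normal–Normal model with known σ², precisions add: τ_n = τ₀ + n/σ².
So 1/σ₀² = 1/2.8247 − 22/68.8 = 0.354020 − 0.319767 = 0.034253.
Hence σ₀² = 1/0.034253 ≈ 29.2.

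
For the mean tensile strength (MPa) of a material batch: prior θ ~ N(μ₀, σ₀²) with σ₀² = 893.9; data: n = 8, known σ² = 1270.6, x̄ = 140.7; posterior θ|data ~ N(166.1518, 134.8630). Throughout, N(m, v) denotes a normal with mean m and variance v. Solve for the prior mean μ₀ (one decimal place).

With known observation variance, the Normal–Normal posterior has precision τ_n = τ₀ + n/σ² and mean μ_n = (τ₀μ₀ + (n/σ²)x̄)/τ_n.
Here τ₀ = 1/893.9 = 0.001119 and τ_data = 8/1270.6 = 0.006296, so τ_n = 0.007415.
Rearranging for μ₀: μ₀ = (μ_n·τ_n − τ_data·x̄)/τ₀ = (166.1518·0.007415 − 0.006296·140.7) / 0.001119 = 0.346168/0.001119 ≈ 309.4.

μ₀ = 309.4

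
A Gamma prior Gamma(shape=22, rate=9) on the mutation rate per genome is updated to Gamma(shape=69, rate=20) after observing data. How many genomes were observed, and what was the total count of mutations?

n = 11 genomes with total 47 mutations

A Gamma(α, β) prior (rate parametrization) on a Poisson rate with n observations summing to S gives posterior Gamma(α+S, β+n).
Matching: Σxᵢ = 69 − 22 = 47 and n = 20 − 9 = 11.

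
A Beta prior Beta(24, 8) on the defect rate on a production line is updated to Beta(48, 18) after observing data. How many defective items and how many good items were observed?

Beta is conjugate to the binomial likelihood: posterior = Beta(a+s, b+f).
So s = 48 − 24 = 24 and f = 18 − 8 = 10.

24 defective items and 10 good items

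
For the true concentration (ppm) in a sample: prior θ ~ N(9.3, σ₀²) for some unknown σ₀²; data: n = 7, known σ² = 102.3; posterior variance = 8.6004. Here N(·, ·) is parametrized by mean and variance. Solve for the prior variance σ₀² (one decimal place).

Posterior precision equals prior precision plus data precision: 1/σ_n² = 1/σ₀² + n/σ².
So 1/σ₀² = 1/8.6004 − 7/102.3 = 0.116274 − 0.068426 = 0.047848.
Hence σ₀² = 1/0.047848 ≈ 20.9.

σ₀² = 20.9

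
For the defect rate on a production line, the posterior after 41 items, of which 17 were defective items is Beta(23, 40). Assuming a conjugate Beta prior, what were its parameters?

A Beta(a, b) prior with s successes and f failures in binomial data gives a Beta(a+s, b+f) posterior.
So a = 23 − 17 = 6 and b = 40 − 24 = 16.

Beta(6, 16)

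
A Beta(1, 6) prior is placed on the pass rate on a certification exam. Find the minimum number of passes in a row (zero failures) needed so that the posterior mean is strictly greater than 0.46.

k = 5

After k passes and 0 failures the posterior is Beta(1+k, 6), with mean (1+k)/(1+6+k).
Set (1+k)/(7+k) > 0.46 and solve: k > (0.46·7 − 1)/(1 − 0.46) = 4.111.
The smallest integer exceeding 4.111 is 5, and checking k=5: (6)/(12) = 0.5000 > 0.46.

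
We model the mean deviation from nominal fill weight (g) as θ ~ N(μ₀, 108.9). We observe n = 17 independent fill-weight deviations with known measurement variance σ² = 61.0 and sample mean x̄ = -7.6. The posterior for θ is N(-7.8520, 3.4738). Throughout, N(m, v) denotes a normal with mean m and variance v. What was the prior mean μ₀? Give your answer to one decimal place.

μ₀ = -15.5

The posterior mean is a precision-weighted average: μ_n = (τ₀μ₀ + τ_data·x̄)/(τ₀+τ_data), with τ₀=1/σ₀² and τ_data=n/σ².
Here τ₀ = 1/108.9 = 0.009183 and τ_data = 17/61.0 = 0.278689, so τ_n = 0.287872.
Rearranging for μ₀: μ₀ = (μ_n·τ_n − τ_data·x̄)/τ₀ = (-7.8520·0.287872 − 0.278689·-7.6) / 0.009183 = -0.142335/0.009183 ≈ -15.5.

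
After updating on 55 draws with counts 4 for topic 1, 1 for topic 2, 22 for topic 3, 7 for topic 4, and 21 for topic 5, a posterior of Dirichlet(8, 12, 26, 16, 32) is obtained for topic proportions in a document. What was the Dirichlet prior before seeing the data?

Dirichlet(4, 11, 4, 9, 11)

For a Dirichlet(α) prior with multinomial counts c, the posterior is Dirichlet(α + c) componentwise.
Subtract each count from the matching posterior parameter: 8−4=4, 12−1=11, 26−22=4, 16−7=9, 32−21=11.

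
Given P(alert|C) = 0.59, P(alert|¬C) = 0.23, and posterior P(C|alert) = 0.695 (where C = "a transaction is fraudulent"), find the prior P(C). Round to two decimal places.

In odds form, posterior odds = prior odds × likelihood ratio, so prior odds = posterior odds ÷ LR.
Posterior odds = 0.695/(1−0.695) = 2.2787. LR = 0.59/0.23 = 2.5652.
Prior odds = 2.2787/2.5652 = 0.8883, so P(C) = 0.8883/(1+0.8883) ≈ 0.47.

P(C) = 0.47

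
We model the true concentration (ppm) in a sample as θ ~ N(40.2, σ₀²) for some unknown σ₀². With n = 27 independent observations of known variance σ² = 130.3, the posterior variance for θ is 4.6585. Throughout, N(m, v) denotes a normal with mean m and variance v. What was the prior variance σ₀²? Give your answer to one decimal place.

Posterior precision equals prior precision plus data precision: 1/σ_n² = 1/σ₀² + n/σ².
So 1/σ₀² = 1/4.6585 − 27/130.3 = 0.214661 − 0.207214 = 0.007447.
Hence σ₀² = 1/0.007447 ≈ 134.3.

σ₀² = 134.3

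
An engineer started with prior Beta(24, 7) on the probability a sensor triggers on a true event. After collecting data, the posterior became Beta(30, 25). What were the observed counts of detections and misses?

6 detections and 18 misses

A Beta(α, β) prior with s successes and f failures in binomial data gives a Beta(α+s, β+f) posterior.
So s = 30 − 24 = 6 and f = 25 − 7 = 18.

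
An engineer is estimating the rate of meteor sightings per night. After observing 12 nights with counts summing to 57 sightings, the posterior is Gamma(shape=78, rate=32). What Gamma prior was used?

Gamma–Poisson conjugacy: posterior shape = α + Σxᵢ, posterior rate = β + n.
So α = 78 − 57 = 21 and β = 32 − 12 = 20.

Gamma(shape=21, rate=20)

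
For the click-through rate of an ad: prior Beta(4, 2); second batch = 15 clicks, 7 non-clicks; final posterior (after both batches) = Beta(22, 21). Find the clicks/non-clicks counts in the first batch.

Because Beta–binomial updating is additive in the counts, the combined data contributed (α_post−α_prior, β_post−β_prior) successes and failures.
Total across both batches: 22−4=18 clicks, 21−2=19 non-clicks.
Subtract the second batch: 18−15=3 clicks and 19−7=12 non-clicks.

3 clicks and 12 non-clicks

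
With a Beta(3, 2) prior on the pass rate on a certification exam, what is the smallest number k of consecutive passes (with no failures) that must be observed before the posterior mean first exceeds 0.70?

After k passes and 0 failures the posterior is Beta(3+k, 2), with mean (3+k)/(3+2+k).
Set (3+k)/(5+k) > 0.70 and solve: k > (0.70·5 − 3)/(1 − 0.70) = 1.667.
The smallest integer exceeding 1.667 is 2, and checking k=2: (5)/(7) = 0.7143 > 0.70.

k = 2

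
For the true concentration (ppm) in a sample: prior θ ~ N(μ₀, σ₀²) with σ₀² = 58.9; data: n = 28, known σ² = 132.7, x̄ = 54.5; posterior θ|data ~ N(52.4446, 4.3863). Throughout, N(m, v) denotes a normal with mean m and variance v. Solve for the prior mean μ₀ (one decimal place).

μ₀ = 26.9

With known observation variance, the Normal–Normal posterior has precision τ_n = τ₀ + n/σ² and mean μ_n = (τ₀μ₀ + (n/σ²)x̄)/τ_n.
Here τ₀ = 1/58.9 = 0.016978 and τ_data = 28/132.7 = 0.211002, so τ_n = 0.227980.
Rearranging for μ₀: μ₀ = (μ_n·τ_n − τ_data·x̄)/τ₀ = (52.4446·0.227980 − 0.211002·54.5) / 0.016978 = 0.456711/0.016978 ≈ 26.9.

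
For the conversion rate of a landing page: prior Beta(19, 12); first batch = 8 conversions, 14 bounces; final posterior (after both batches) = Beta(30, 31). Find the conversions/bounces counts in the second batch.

Because Beta–binomial updating is additive in the counts, the combined data contributed (α_post−α_prior, β_post−β_prior) successes and failures.
Total across both batches: 30−19=11 conversions, 31−12=19 bounces.
Subtract the first batch: 11−8=3 conversions and 19−14=5 bounces.

3 conversions and 5 bounces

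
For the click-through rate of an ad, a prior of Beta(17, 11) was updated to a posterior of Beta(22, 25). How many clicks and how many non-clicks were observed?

5 clicks and 14 non-clicks

Under Beta–binomial conjugacy the posterior parameters are (α+s, β+f).
So s = 22 − 17 = 5 and f = 25 − 11 = 14.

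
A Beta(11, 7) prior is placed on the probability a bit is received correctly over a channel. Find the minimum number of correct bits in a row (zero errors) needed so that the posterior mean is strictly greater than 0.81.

After k correct bits and 0 errors the posterior is Beta(11+k, 7), with mean (11+k)/(11+7+k).
Set (11+k)/(18+k) > 0.81 and solve: k > (0.81·18 − 11)/(1 − 0.81) = 18.842.
The smallest integer exceeding 18.842 is 19.

k = 19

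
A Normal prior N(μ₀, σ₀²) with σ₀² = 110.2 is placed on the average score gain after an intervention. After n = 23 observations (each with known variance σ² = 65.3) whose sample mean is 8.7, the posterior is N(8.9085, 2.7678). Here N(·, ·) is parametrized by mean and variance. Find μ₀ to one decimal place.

The posterior mean is a precision-weighted average: μ_n = (τ₀μ₀ + τ_data·x̄)/(τ₀+τ_data), with τ₀=1/σ₀² and τ_data=n/σ².
Here τ₀ = 1/110.2 = 0.009074 and τ_data = 23/65.3 = 0.352221, so τ_n = 0.361295.
Rearranging for μ₀: μ₀ = (μ_n·τ_n − τ_data·x̄)/τ₀ = (8.9085·0.361295 − 0.352221·8.7) / 0.009074 = 0.154274/0.009074 ≈ 17.0.

μ₀ = 17.0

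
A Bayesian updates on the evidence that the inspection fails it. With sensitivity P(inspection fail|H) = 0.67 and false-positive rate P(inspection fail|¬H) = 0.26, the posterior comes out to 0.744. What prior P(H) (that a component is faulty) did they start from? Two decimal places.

P(H) = 0.53

In odds form, posterior odds = prior odds × likelihood ratio, so prior odds = posterior odds ÷ LR.
Posterior odds = 0.744/(1−0.744) = 2.9062. LR = 0.67/0.26 = 2.5769.
Prior odds = 2.9062/2.5769 = 1.1278, so P(H) = 1.1278/(1+1.1278) ≈ 0.53.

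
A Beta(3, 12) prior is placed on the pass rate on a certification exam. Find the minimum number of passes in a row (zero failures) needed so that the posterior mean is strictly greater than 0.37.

k = 5

After k passes and 0 failures the posterior is Beta(3+k, 12), with mean (3+k)/(3+12+k).
Set (3+k)/(15+k) > 0.37 and solve: k > (0.37·15 − 3)/(1 − 0.37) = 4.048.
The smallest integer exceeding 4.048 is 5, and checking k=5: (8)/(20) = 0.4000 > 0.37.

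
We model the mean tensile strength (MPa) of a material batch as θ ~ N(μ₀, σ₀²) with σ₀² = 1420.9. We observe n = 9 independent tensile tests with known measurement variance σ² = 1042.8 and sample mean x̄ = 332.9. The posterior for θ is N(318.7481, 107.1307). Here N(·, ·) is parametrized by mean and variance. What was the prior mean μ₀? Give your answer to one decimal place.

μ₀ = 145.2

The posterior mean is a precision-weighted average: μ_n = (τ₀μ₀ + τ_data·x̄)/(τ₀+τ_data), with τ₀=1/σ₀² and τ_data=n/σ².
Here τ₀ = 1/1420.9 = 0.000704 and τ_data = 9/1042.8 = 0.008631, so τ_n = 0.009335.
Rearranging for μ₀: μ₀ = (μ_n·τ_n − τ_data·x̄)/τ₀ = (318.7481·0.009335 − 0.008631·332.9) / 0.000704 = 0.102254/0.000704 ≈ 145.2.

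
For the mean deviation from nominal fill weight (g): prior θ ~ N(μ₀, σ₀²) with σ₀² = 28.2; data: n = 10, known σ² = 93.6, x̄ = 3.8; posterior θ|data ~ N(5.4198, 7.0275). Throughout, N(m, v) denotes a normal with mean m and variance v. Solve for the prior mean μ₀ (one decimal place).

μ₀ = 10.3

With known observation variance, the Normal–Normal posterior has precision τ_n = τ₀ + n/σ² and mean μ_n = (τ₀μ₀ + (n/σ²)x̄)/τ_n.
Here τ₀ = 1/28.2 = 0.035461 and τ_data = 10/93.6 = 0.106838, so τ_n = 0.142299.
Rearranging for μ₀: μ₀ = (μ_n·τ_n − τ_data·x̄)/τ₀ = (5.4198·0.142299 − 0.106838·3.8) / 0.035461 = 0.365248/0.035461 ≈ 10.3.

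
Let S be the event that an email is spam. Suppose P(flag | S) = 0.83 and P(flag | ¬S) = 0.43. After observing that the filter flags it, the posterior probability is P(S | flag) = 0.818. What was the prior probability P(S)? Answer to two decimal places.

P(S) = 0.70

In odds form, posterior odds = prior odds × likelihood ratio, so prior odds = posterior odds ÷ LR.
Posterior odds = 0.818/(1−0.818) = 4.4945. LR = 0.83/0.43 = 1.9302.
Prior odds = 4.4945/1.9302 = 2.3285, so P(S) = 2.3285/(1+2.3285) ≈ 0.70.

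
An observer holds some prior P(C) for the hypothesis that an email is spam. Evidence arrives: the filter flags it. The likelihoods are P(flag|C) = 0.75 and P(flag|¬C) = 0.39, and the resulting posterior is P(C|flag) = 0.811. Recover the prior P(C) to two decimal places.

Bayes' rule in odds form gives O(C|E) = O(C)·[P(E|C)/P(E|¬C)], hence O(C) = O(C|E)/LR.
Posterior odds = 0.811/(1−0.811) = 4.2910. LR = 0.75/0.39 = 1.9231.
Prior odds = 4.2910/1.9231 = 2.2313, so P(C) = 2.2313/(1+2.2313) ≈ 0.69.

P(C) = 0.69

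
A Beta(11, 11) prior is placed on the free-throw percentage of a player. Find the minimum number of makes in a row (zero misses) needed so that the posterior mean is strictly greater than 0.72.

k = 18

After k makes and 0 misses the posterior is Beta(11+k, 11), with mean (11+k)/(11+11+k).
Set (11+k)/(22+k) > 0.72 and solve: k > (0.72·22 − 11)/(1 − 0.72) = 17.286.
The smallest integer exceeding 17.286 is 18.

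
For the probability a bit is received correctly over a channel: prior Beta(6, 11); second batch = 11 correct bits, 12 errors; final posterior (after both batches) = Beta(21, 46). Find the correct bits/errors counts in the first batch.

4 correct bits and 23 errors

Sequential conjugate updates are equivalent to a single update on the pooled data, so total successes = posterior α − prior α and total failures = posterior β − prior β.
Total across both batches: 21−6=15 correct bits, 46−11=35 errors.
Subtract the second batch: 15−11=4 correct bits and 35−12=23 errors.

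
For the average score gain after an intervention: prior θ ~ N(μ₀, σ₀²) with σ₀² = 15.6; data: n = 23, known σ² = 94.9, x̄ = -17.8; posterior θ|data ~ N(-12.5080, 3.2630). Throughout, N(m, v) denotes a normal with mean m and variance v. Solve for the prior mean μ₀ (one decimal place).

μ₀ = 7.5

The posterior mean is a precision-weighted average: μ_n = (τ₀μ₀ + τ_data·x̄)/(τ₀+τ_data), with τ₀=1/σ₀² and τ_data=n/σ².
Here τ₀ = 1/15.6 = 0.064103 and τ_data = 23/94.9 = 0.242360, so τ_n = 0.306463.
Rearranging for μ₀: μ₀ = (μ_n·τ_n − τ_data·x̄)/τ₀ = (-12.5080·0.306463 − 0.242360·-17.8) / 0.064103 = 0.480769/0.064103 ≈ 7.5.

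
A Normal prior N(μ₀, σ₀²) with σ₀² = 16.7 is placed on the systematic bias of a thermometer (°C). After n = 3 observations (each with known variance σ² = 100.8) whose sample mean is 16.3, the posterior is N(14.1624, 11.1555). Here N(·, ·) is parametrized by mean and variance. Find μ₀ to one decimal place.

μ₀ = 13.1

The posterior mean is a precision-weighted average: μ_n = (τ₀μ₀ + τ_data·x̄)/(τ₀+τ_data), with τ₀=1/σ₀² and τ_data=n/σ².
Here τ₀ = 1/16.7 = 0.059880 and τ_data = 3/100.8 = 0.029762, so τ_n = 0.089642.
Rearranging for μ₀: μ₀ = (μ_n·τ_n − τ_data·x̄)/τ₀ = (14.1624·0.089642 − 0.029762·16.3) / 0.059880 = 0.784425/0.059880 ≈ 13.1.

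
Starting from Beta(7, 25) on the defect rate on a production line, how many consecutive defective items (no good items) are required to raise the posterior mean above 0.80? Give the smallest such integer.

After k defective items and 0 good items the posterior is Beta(7+k, 25), with mean (7+k)/(7+25+k).
Set (7+k)/(32+k) > 0.80 and solve: k > (0.80·32 − 7)/(1 − 0.80) = 93.000.
The smallest integer exceeding 93.000 is 94, and checking k=94: (101)/(126) = 0.8016 > 0.80.

k = 94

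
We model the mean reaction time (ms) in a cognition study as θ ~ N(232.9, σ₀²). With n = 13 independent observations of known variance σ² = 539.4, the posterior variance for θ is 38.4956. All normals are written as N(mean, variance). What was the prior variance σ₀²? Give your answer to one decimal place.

σ₀² = 533.0

Posterior precision equals prior precision plus data precision: 1/σ_n² = 1/σ₀² + n/σ².
So 1/σ₀² = 1/38.4956 − 13/539.4 = 0.025977 − 0.024101 = 0.001876.
Hence σ₀² = 1/0.001876 ≈ 533.0.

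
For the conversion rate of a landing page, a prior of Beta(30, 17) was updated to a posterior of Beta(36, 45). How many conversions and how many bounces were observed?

Beta is conjugate to the binomial likelihood: posterior = Beta(a+s, b+f).
So s = 36 − 30 = 6 and f = 45 − 17 = 28.

6 conversions and 28 bounces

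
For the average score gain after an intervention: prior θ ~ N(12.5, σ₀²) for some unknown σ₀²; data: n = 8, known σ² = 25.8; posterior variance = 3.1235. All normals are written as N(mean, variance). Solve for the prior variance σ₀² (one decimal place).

σ₀² = 99.2

Posterior precision equals prior precision plus data precision: 1/σ_n² = 1/σ₀² + n/σ².
So 1/σ₀² = 1/3.1235 − 8/25.8 = 0.320154 − 0.310078 = 0.010076.
Hence σ₀² = 1/0.010076 ≈ 99.2.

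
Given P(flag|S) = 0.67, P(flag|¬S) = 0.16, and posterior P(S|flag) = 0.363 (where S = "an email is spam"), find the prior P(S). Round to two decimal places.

P(S) = 0.12

In odds form, posterior odds = prior odds × likelihood ratio, so prior odds = posterior odds ÷ LR.
Posterior odds = 0.363/(1−0.363) = 0.5699. LR = 0.67/0.16 = 4.1875.
Prior odds = 0.5699/4.1875 = 0.1361, so P(S) = 0.1361/(1+0.1361) ≈ 0.12.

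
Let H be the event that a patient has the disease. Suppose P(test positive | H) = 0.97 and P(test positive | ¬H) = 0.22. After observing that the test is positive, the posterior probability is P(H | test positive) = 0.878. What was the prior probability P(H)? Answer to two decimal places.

P(H) = 0.62

Bayes' rule in odds form gives O(H|E) = O(H)·[P(E|H)/P(E|¬H)], hence O(H) = O(H|E)/LR.
Posterior odds = 0.878/(1−0.878) = 7.1967. LR = 0.97/0.22 = 4.4091.
Prior odds = 7.1967/4.4091 = 1.6322, so P(H) = 1.6322/(1+1.6322) ≈ 0.62.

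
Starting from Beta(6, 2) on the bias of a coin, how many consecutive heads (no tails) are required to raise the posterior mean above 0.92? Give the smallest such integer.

k = 18

After k heads and 0 tails the posterior is Beta(6+k, 2), with mean (6+k)/(6+2+k).
Set (6+k)/(8+k) > 0.92 and solve: k > (0.92·8 − 6)/(1 − 0.92) = 17.000.
The smallest integer exceeding 17.000 is 18.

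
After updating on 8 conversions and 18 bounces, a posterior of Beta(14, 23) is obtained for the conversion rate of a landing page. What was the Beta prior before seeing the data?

Under Beta–binomial conjugacy the posterior parameters are (a+s, b+f).
So a = 14 − 8 = 6 and b = 23 − 18 = 5.

Beta(6, 5)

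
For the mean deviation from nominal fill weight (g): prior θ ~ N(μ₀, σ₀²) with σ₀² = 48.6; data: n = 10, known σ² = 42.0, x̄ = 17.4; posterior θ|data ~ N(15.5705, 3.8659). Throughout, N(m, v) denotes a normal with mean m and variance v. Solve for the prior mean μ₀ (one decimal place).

The posterior mean is a precision-weighted average: μ_n = (τ₀μ₀ + τ_data·x̄)/(τ₀+τ_data), with τ₀=1/σ₀² and τ_data=n/σ².
Here τ₀ = 1/48.6 = 0.020576 and τ_data = 10/42.0 = 0.238095, so τ_n = 0.258671.
Rearranging for μ₀: μ₀ = (μ_n·τ_n − τ_data·x̄)/τ₀ = (15.5705·0.258671 − 0.238095·17.4) / 0.020576 = -0.115216/0.020576 ≈ -5.6.

μ₀ = -5.6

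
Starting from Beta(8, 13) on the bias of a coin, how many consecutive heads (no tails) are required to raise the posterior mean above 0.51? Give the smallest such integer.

After k heads and 0 tails the posterior is Beta(8+k, 13), with mean (8+k)/(8+13+k).
Set (8+k)/(21+k) > 0.51 and solve: k > (0.51·21 − 8)/(1 − 0.51) = 5.531.
The smallest integer exceeding 5.531 is 6.

k = 6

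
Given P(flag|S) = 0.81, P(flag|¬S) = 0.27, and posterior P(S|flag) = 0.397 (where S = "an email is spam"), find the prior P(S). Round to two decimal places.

P(S) = 0.18

In odds form, posterior odds = prior odds × likelihood ratio, so prior odds = posterior odds ÷ LR.
Posterior odds = 0.397/(1−0.397) = 0.6584. LR = 0.81/0.27 = 3.0000.
Prior odds = 0.6584/3.0000 = 0.2195, so P(S) = 0.2195/(1+0.2195) ≈ 0.18.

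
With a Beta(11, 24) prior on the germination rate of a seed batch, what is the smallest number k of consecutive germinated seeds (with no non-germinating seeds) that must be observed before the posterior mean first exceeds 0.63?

After k germinated seeds and 0 non-germinating seeds the posterior is Beta(11+k, 24), with mean (11+k)/(11+24+k).
Set (11+k)/(35+k) > 0.63 and solve: k > (0.63·35 − 11)/(1 − 0.63) = 29.865.
The smallest integer exceeding 29.865 is 30, and checking k=30: (41)/(65) = 0.6308 > 0.63.

k = 30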